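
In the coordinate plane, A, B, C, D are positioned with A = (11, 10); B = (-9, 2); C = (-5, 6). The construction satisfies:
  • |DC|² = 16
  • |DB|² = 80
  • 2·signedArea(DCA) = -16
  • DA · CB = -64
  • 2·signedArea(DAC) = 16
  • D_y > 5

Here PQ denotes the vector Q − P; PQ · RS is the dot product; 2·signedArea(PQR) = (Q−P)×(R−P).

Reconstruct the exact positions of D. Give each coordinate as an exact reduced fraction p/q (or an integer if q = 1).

D = (-1, 6)

1. D_x = -1  [2·signedArea(DAC) = 16 ∩ DA · CB = -64]
2. D_y = 6  [2·signedArea(DAC) = 16 ∩ DA · CB = -64]
   → D = (-1, 6)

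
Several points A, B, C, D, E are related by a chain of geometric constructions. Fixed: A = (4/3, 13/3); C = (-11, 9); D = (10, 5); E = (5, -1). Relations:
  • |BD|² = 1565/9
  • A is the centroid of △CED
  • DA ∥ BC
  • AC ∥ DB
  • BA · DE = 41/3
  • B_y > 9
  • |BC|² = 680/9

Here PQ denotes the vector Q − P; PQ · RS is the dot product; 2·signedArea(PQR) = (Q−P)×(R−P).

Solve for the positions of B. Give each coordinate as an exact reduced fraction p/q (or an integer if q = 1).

B = (-7/3, 29/3)

1. B_x = -7/3  [DA ∥ BC ∩ AC ∥ DB]
2. B_y = 29/3  [DA ∥ BC ∩ AC ∥ DB]
   → B = (-7/3, 29/3)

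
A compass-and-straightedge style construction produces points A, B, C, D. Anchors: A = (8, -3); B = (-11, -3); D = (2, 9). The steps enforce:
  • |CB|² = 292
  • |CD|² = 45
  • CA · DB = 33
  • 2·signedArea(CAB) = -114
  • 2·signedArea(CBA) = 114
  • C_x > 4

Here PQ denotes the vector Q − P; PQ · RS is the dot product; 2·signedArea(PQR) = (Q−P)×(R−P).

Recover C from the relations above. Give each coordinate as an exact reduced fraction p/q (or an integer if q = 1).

1. C_x = 5  [2·signedArea(CAB) = -114 ∩ CA · DB = 33]
2. C_y = 3  [2·signedArea(CAB) = -114 ∩ CA · DB = 33]
   → C = (5, 3)

C = (5, 3)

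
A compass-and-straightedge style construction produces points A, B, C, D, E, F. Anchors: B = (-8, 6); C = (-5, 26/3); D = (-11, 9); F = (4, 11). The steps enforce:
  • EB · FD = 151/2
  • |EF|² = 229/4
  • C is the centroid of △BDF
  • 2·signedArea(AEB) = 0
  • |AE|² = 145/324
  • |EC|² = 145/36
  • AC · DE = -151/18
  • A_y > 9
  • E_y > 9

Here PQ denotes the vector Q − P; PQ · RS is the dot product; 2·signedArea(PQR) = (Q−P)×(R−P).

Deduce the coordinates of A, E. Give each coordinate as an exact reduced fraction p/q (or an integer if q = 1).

1. E_x = -7/2  [line 15·x + 2·y + 65/2 = 0 ∩ |EC|² = 145/36]
2. E_y = 10  [line 15·x + 2·y + 65/2 = 0 ∩ |EC|² = 145/36]
   → E = (-7/2, 10)
3. A_x = -4  [2·signedArea(AEB) = 0 ∩ AC · DE = -151/18]
4. A_y = 86/9  [2·signedArea(AEB) = 0 ∩ AC · DE = -151/18]
   → A = (-4, 86/9)

A = (-4, 86/9)
E = (-7/2, 10)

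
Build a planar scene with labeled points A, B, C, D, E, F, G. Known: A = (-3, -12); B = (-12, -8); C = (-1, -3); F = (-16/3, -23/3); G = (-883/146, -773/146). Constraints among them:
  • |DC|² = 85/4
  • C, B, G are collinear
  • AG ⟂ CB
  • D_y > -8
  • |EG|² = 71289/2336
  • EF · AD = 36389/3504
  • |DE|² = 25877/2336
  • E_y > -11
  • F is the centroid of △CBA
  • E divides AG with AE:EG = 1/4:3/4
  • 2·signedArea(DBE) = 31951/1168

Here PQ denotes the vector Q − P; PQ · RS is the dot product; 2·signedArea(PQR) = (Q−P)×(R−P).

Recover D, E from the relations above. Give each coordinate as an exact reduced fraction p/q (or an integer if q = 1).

1. E_x = -2197/584  [E divides AG with AE:EG = 1/4:3/4]
2. E_y = -6029/584  [E divides AG with AE:EG = 1/4:3/4]
   → E = (-2197/584, -6029/584)
3. D_x = -2  [2·signedArea(DBE) = 31951/1168 ∩ EF · AD = 36389/3504]
4. D_y = -15/2  [2·signedArea(DBE) = 31951/1168 ∩ EF · AD = 36389/3504]
   → D = (-2, -15/2)

D = (-2, -15/2)
E = (-2197/584, -6029/584)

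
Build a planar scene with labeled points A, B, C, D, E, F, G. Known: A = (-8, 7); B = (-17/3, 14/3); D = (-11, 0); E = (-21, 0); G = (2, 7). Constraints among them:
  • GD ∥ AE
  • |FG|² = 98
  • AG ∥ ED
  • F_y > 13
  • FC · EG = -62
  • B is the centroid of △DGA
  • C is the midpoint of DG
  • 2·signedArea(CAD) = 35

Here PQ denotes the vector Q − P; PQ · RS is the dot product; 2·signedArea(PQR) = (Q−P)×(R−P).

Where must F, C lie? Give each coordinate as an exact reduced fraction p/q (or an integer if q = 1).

1. C_x = -9/2  [C is the midpoint of DG]
2. C_y = 7/2  [C is the midpoint of DG]
   → C = (-9/2, 7/2)
3. F_x = -5  [line -23·x + -7·y + -17 = 0 ∩ |FG|² = 98]
4. F_y = 14  [line -23·x + -7·y + -17 = 0 ∩ |FG|² = 98]
   → F = (-5, 14)

C = (-9/2, 7/2)
F = (-5, 14)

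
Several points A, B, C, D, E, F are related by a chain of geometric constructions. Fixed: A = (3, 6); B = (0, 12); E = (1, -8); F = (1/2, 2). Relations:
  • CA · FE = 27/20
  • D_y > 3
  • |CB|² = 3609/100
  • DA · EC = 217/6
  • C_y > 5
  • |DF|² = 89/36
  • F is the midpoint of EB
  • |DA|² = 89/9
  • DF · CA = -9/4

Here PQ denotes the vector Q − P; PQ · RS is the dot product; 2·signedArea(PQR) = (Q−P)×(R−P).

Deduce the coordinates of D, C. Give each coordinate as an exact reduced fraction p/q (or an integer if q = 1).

C = (3/10, 6)
D = (4/3, 10/3)

1. C_x = 3/10  [line -1/2·x + 10·y + -1197/20 = 0 ∩ |CB|² = 3609/100]
2. C_y = 6  [line -1/2·x + 10·y + -1197/20 = 0 ∩ |CB|² = 3609/100]
   → C = (3/10, 6)
3. D_x = 4/3  [DA · EC = 217/6 ∩ DF · CA = -9/4]
4. D_y = 10/3  [DA · EC = 217/6 ∩ DF · CA = -9/4]
   → D = (4/3, 10/3)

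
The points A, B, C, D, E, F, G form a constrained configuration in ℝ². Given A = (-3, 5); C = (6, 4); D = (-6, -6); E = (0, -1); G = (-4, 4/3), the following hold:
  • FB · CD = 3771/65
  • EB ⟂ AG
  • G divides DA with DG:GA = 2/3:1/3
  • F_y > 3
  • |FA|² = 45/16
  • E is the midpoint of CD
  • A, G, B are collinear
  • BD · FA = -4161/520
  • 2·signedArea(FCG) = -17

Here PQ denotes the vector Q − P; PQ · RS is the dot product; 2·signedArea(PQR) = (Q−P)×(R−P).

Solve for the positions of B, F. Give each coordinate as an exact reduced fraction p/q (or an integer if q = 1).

B = (-561/130, 23/130)
F = (-9/4, 7/2)

1. B_x = -561/130  [A, G, B are collinear ∩ EB ⟂ AG]
2. B_y = 23/130  [A, G, B are collinear ∩ EB ⟂ AG]
   → B = (-561/130, 23/130)
3. F_x = -9/4  [2·signedArea(FCG) = -17 ∩ FB · CD = 3771/65]
4. F_y = 7/2  [2·signedArea(FCG) = -17 ∩ FB · CD = 3771/65]
   → F = (-9/4, 7/2)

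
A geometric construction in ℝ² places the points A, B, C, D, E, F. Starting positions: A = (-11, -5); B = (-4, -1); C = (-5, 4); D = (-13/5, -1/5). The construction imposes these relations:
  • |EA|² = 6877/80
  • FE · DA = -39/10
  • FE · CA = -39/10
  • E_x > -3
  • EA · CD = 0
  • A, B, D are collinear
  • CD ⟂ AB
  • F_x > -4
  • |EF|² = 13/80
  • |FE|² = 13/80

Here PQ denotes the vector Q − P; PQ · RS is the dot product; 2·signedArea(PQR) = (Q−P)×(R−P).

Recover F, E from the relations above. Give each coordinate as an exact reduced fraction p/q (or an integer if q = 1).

1. E_x = -59/20  [line -12/5·x + 21/5·y + -27/5 = 0 ∩ |EA|² = 6877/80]
2. E_y = -2/5  [line -12/5·x + 21/5·y + -27/5 = 0 ∩ |EA|² = 6877/80]
   → E = (-59/20, -2/5)
3. F_x = -33/10  [FE · CA = -39/10 ∩ FE · DA = -39/10]
4. F_y = -3/5  [FE · CA = -39/10 ∩ FE · DA = -39/10]
   → F = (-33/10, -3/5)

E = (-59/20, -2/5)
F = (-33/10, -3/5)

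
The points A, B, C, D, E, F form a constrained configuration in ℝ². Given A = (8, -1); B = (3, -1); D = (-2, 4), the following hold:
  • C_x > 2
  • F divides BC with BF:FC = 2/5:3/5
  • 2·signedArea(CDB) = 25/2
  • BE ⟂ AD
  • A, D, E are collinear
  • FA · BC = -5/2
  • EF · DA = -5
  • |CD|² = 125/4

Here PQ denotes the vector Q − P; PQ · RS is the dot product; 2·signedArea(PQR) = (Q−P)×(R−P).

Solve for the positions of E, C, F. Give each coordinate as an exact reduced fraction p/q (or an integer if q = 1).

C = (3, 3/2)
E = (4, 1)
F = (3, 0)

1. E_x = 4  [A, D, E are collinear ∩ BE ⟂ AD]
2. E_y = 1  [A, D, E are collinear ∩ BE ⟂ AD]
   → E = (4, 1)
3. C_x = 3  [line 5·x + 5·y + -45/2 = 0 ∩ |CD|² = 125/4]
4. C_y = 3/2  [line 5·x + 5·y + -45/2 = 0 ∩ |CD|² = 125/4]
   → C = (3, 3/2)
5. F_x = 3  [F divides BC with BF:FC = 2/5:3/5]
6. F_y = 0  [F divides BC with BF:FC = 2/5:3/5]
   → F = (3, 0)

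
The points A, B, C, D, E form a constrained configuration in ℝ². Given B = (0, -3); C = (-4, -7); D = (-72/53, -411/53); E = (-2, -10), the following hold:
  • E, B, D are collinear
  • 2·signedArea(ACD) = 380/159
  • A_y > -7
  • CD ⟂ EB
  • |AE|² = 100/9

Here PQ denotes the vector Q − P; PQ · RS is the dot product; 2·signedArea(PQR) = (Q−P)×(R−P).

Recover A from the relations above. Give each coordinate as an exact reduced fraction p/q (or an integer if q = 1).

A = (-2, -20/3)

1. A_x = -2  [line 40/53·x + 140/53·y + 3040/159 = 0 ∩ |AE|² = 100/9]
2. A_y = -20/3  [line 40/53·x + 140/53·y + 3040/159 = 0 ∩ |AE|² = 100/9]
   → A = (-2, -20/3)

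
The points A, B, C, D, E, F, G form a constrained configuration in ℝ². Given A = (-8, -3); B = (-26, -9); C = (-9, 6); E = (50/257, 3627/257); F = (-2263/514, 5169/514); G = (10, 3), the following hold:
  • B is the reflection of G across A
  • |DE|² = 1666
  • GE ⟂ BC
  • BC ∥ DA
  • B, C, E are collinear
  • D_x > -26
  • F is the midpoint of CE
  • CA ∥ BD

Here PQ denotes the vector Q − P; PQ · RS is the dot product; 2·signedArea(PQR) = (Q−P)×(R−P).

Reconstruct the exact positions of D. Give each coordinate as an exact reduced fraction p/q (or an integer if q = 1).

1. D_x = -25  [BC ∥ DA ∩ CA ∥ BD]
2. D_y = -18  [BC ∥ DA ∩ CA ∥ BD]
   → D = (-25, -18)

D = (-25, -18)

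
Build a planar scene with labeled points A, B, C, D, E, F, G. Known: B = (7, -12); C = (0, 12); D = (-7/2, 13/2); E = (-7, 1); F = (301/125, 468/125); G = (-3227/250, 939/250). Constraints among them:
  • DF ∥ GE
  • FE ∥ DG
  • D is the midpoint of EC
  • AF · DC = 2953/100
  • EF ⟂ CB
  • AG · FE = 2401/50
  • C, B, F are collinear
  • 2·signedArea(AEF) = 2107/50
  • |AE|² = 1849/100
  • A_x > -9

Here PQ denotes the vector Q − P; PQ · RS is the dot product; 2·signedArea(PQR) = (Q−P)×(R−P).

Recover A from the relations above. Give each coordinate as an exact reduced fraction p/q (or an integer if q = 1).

1. A_x = -2051/250  [AF · DC = 2953/100 ∩ 2·signedArea(AEF) = 2107/50]
2. A_y = 641/125  [AF · DC = 2953/100 ∩ 2·signedArea(AEF) = 2107/50]
   → A = (-2051/250, 641/125)

A = (-2051/250, 641/125)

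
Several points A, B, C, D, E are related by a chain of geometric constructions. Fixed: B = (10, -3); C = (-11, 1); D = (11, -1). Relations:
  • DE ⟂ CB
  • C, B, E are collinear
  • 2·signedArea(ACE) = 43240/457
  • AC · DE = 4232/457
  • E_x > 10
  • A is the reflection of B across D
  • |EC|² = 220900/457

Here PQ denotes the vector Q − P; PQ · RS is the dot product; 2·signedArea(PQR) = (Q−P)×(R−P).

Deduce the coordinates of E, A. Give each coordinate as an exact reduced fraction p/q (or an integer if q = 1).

A = (12, 1)
E = (4843/457, -1423/457)

1. E_x = 4843/457  [C, B, E are collinear ∩ DE ⟂ CB]
2. E_y = -1423/457  [C, B, E are collinear ∩ DE ⟂ CB]
   → E = (4843/457, -1423/457)
3. A_x = 12  [A is the reflection of B across D]
4. A_y = 1  [A is the reflection of B across D]
   → A = (12, 1)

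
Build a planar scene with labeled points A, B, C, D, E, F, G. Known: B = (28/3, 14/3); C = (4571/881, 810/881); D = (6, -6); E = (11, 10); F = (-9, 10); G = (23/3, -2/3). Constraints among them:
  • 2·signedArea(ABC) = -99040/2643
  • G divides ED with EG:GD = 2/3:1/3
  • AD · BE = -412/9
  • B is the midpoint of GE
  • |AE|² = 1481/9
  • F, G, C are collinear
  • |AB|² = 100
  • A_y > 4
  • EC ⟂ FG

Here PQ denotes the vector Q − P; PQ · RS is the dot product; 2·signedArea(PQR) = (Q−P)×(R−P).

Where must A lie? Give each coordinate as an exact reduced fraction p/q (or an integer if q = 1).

1. A_x = -2/3  [AD · BE = -412/9 ∩ 2·signedArea(ABC) = -99040/2643]
2. A_y = 14/3  [AD · BE = -412/9 ∩ 2·signedArea(ABC) = -99040/2643]
   → A = (-2/3, 14/3)

A = (-2/3, 14/3)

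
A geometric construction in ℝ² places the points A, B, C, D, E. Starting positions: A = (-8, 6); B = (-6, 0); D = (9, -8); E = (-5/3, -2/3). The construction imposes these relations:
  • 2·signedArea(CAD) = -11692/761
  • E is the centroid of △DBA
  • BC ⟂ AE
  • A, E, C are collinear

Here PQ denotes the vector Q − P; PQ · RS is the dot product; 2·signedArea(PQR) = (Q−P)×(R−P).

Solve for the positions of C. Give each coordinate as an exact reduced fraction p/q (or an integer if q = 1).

C = (-3086/761, 1406/761)

1. C_x = -3086/761  [A, E, C are collinear ∩ BC ⟂ AE]
2. C_y = 1406/761  [A, E, C are collinear ∩ BC ⟂ AE]
   → C = (-3086/761, 1406/761)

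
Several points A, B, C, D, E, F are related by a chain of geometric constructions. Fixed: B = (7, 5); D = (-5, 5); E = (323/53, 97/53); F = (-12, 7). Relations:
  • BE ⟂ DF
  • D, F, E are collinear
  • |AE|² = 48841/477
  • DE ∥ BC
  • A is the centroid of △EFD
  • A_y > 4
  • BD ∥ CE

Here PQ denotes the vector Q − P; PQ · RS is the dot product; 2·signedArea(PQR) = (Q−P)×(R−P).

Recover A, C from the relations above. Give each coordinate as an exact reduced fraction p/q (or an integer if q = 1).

A = (-578/159, 733/159)
C = (959/53, 97/53)

1. A_x = -578/159  [A is the centroid of △EFD]
2. A_y = 733/159  [A is the centroid of △EFD]
   → A = (-578/159, 733/159)
3. C_x = 959/53  [BD ∥ CE ∩ DE ∥ BC]
4. C_y = 97/53  [BD ∥ CE ∩ DE ∥ BC]
   → C = (959/53, 97/53)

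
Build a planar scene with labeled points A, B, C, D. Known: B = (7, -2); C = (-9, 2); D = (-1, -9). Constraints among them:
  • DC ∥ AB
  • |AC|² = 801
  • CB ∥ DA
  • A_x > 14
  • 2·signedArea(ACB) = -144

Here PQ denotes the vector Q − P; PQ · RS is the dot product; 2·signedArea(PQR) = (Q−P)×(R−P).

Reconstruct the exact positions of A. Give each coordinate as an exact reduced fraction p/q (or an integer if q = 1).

1. A_x = 15  [DC ∥ AB ∩ CB ∥ DA]
2. A_y = -13  [DC ∥ AB ∩ CB ∥ DA]
   → A = (15, -13)

A = (15, -13)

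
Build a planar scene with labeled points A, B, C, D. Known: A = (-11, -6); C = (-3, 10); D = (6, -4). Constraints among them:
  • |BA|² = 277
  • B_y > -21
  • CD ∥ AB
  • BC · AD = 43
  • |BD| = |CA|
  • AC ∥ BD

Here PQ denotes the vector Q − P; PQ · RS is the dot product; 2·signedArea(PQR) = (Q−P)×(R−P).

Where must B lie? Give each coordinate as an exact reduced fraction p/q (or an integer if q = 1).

1. B_x = -2  [AC ∥ BD ∩ CD ∥ AB]
2. B_y = -20  [AC ∥ BD ∩ CD ∥ AB]
   → B = (-2, -20)

B = (-2, -20)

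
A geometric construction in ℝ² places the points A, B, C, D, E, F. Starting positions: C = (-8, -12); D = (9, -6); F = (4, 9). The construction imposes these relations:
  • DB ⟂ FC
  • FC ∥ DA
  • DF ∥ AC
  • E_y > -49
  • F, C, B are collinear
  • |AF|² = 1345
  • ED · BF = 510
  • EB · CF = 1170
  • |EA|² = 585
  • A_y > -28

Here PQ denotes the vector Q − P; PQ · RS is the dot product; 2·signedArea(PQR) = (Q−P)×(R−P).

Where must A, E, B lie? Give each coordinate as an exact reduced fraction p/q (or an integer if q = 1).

A = (-3, -27)
B = (-16/13, -2/13)
E = (-15, -48)

1. A_x = -3  [DF ∥ AC ∩ FC ∥ DA]
2. A_y = -27  [DF ∥ AC ∩ FC ∥ DA]
   → A = (-3, -27)
3. B_x = -16/13  [F, C, B are collinear ∩ DB ⟂ FC]
4. B_y = -2/13  [F, C, B are collinear ∩ DB ⟂ FC]
   → B = (-16/13, -2/13)
5. E_x = -15  [line -68/13·x + -119/13·y + -6732/13 = 0 ∩ |EA|² = 585]
6. E_y = -48  [line -68/13·x + -119/13·y + -6732/13 = 0 ∩ |EA|² = 585]
   → E = (-15, -48)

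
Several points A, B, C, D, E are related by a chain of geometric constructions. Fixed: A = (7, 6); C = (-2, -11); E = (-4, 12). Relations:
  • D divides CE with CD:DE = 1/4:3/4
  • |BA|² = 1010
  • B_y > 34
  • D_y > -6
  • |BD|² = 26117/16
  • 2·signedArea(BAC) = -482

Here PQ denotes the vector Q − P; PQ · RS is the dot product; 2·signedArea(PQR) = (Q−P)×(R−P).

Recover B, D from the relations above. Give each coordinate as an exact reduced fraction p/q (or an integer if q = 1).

B = (-6, 35)
D = (-5/2, -21/4)

1. B_x = -6  [line 17·x + -9·y + 417 = 0 ∩ |BA|² = 1010]
2. B_y = 35  [line 17·x + -9·y + 417 = 0 ∩ |BA|² = 1010]
   → B = (-6, 35)
3. D_x = -5/2  [D divides CE with CD:DE = 1/4:3/4]
4. D_y = -21/4  [D divides CE with CD:DE = 1/4:3/4]
   → D = (-5/2, -21/4)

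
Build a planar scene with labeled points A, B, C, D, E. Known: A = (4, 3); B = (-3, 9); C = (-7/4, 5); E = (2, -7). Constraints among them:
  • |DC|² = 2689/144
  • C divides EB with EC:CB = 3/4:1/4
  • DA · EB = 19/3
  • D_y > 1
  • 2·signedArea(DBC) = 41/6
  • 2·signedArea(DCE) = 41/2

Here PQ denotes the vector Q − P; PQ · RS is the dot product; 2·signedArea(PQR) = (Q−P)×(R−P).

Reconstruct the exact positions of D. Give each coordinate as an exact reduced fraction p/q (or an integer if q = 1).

D = (1, 5/3)

1. D_x = 1  [DA · EB = 19/3 ∩ 2·signedArea(DCE) = 41/2]
2. D_y = 5/3  [DA · EB = 19/3 ∩ 2·signedArea(DCE) = 41/2]
   → D = (1, 5/3)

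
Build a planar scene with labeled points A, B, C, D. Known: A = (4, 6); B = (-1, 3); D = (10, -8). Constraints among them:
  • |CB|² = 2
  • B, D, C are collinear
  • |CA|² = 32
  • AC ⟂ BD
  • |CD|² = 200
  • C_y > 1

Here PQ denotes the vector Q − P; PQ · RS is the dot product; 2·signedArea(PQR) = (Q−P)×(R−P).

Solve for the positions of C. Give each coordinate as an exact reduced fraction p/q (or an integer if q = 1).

1. C_x = 0  [B, D, C are collinear ∩ AC ⟂ BD]
2. C_y = 2  [B, D, C are collinear ∩ AC ⟂ BD]
   → C = (0, 2)

C = (0, 2)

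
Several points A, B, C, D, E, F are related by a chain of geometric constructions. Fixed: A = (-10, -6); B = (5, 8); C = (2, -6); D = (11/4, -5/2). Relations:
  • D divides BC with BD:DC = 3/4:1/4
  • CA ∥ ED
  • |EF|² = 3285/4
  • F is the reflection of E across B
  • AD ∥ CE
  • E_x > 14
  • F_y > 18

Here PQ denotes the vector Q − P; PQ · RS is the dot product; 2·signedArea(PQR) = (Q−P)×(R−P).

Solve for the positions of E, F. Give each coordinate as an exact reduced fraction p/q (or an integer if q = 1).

1. E_x = 59/4  [CA ∥ ED ∩ AD ∥ CE]
2. E_y = -5/2  [CA ∥ ED ∩ AD ∥ CE]
   → E = (59/4, -5/2)
3. F_x = -19/4  [F is the reflection of E across B]
4. F_y = 37/2  [F is the reflection of E across B]
   → F = (-19/4, 37/2)

E = (59/4, -5/2)
F = (-19/4, 37/2)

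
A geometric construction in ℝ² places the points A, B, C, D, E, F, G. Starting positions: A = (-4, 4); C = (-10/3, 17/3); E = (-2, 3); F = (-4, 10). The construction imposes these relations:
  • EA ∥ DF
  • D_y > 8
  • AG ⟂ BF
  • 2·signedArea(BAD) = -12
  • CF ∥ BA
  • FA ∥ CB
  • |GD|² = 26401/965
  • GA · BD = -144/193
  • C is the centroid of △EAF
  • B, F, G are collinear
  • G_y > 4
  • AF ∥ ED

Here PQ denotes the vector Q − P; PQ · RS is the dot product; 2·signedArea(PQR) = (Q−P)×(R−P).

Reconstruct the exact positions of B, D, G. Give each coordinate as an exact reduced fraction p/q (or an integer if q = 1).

1. B_x = -10/3  [CF ∥ BA ∩ FA ∥ CB]
2. B_y = -1/3  [CF ∥ BA ∩ FA ∥ CB]
   → B = (-10/3, -1/3)
3. D_x = -2  [EA ∥ DF ∩ AF ∥ ED]
4. D_y = 9  [EA ∥ DF ∩ AF ∥ ED]
   → D = (-2, 9)
5. G_x = -3488/965  [B, F, G are collinear ∩ AG ⟂ BF]
6. G_y = 3884/965  [B, F, G are collinear ∩ AG ⟂ BF]
   → G = (-3488/965, 3884/965)

B = (-10/3, -1/3)
D = (-2, 9)
G = (-3488/965, 3884/965)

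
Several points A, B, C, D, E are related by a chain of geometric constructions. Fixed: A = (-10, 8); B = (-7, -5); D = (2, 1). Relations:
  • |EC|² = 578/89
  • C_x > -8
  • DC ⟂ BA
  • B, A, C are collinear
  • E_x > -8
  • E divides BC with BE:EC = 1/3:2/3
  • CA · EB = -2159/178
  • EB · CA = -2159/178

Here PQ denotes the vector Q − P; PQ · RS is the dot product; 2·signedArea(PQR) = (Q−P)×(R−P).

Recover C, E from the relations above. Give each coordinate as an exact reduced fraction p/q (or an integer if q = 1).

1. C_x = -1399/178  [B, A, C are collinear ∩ DC ⟂ BA]
2. C_y = -227/178  [B, A, C are collinear ∩ DC ⟂ BA]
   → C = (-1399/178, -227/178)
3. E_x = -1297/178  [E divides BC with BE:EC = 1/3:2/3]
4. E_y = -669/178  [E divides BC with BE:EC = 1/3:2/3]
   → E = (-1297/178, -669/178)

C = (-1399/178, -227/178)
E = (-1297/178, -669/178)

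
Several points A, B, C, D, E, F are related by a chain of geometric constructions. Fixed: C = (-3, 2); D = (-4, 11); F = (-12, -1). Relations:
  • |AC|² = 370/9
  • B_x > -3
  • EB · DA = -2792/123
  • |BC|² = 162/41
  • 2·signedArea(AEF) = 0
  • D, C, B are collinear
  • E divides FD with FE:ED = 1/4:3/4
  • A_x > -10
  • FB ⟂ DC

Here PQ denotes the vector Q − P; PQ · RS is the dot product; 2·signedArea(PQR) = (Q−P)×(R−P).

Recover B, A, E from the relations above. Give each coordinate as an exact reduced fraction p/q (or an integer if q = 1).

1. B_x = -114/41  [D, C, B are collinear ∩ FB ⟂ DC]
2. B_y = 1/41  [D, C, B are collinear ∩ FB ⟂ DC]
   → B = (-114/41, 1/41)
3. E_x = -10  [E divides FD with FE:ED = 1/4:3/4]
4. E_y = 2  [E divides FD with FE:ED = 1/4:3/4]
   → E = (-10, 2)
5. A_x = -28/3  [2·signedArea(AEF) = 0 ∩ EB · DA = -2792/123]
6. A_y = 3  [2·signedArea(AEF) = 0 ∩ EB · DA = -2792/123]
   → A = (-28/3, 3)

A = (-28/3, 3)
B = (-114/41, 1/41)
E = (-10, 2)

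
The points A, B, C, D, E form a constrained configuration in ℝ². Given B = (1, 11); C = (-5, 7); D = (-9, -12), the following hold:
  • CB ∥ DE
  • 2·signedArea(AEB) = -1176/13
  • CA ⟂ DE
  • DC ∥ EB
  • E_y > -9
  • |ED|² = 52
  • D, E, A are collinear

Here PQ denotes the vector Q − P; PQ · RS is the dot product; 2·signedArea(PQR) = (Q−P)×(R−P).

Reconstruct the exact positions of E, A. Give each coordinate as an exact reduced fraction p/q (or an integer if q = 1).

A = (33/13, -56/13)
E = (-3, -8)

1. E_x = -3  [DC ∥ EB ∩ CB ∥ DE]
2. E_y = -8  [DC ∥ EB ∩ CB ∥ DE]
   → E = (-3, -8)
3. A_x = 33/13  [D, E, A are collinear ∩ CA ⟂ DE]
4. A_y = -56/13  [D, E, A are collinear ∩ CA ⟂ DE]
   → A = (33/13, -56/13)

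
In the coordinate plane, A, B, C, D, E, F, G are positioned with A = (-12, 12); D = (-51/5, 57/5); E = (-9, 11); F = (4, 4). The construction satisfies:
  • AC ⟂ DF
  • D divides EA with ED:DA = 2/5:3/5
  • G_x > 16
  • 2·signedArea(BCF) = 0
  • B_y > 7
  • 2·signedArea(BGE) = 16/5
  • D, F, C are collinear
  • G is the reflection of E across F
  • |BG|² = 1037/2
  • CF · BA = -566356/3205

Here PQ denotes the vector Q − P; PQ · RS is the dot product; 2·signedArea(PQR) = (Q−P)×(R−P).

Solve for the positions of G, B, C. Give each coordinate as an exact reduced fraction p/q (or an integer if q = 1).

1. G_x = 17  [G is the reflection of E across F]
2. G_y = -3  [G is the reflection of E across F]
   → G = (17, -3)
3. B_x = -31/10  [line -14·x + -26·y + 784/5 = 0 ∩ |BG|² = 1037/2]
4. B_y = 77/10  [line -14·x + -26·y + 784/5 = 0 ∩ |BG|² = 1037/2]
   → B = (-31/10, 77/10)
5. C_x = -38016/3205  [2·signedArea(BCF) = 0 ∩ AC ⟂ DF]
6. C_y = 39312/3205  [2·signedArea(BCF) = 0 ∩ AC ⟂ DF]
   → C = (-38016/3205, 39312/3205)

B = (-31/10, 77/10)
C = (-38016/3205, 39312/3205)
G = (17, -3)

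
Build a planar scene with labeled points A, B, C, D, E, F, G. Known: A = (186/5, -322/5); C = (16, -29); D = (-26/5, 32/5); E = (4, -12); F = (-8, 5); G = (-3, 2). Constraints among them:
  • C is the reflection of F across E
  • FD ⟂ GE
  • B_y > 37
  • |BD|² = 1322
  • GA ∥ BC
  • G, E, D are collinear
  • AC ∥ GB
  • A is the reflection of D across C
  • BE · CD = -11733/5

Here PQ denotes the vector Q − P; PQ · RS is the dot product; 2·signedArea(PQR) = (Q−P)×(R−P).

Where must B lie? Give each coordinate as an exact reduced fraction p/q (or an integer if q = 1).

B = (-121/5, 187/5)

1. B_x = -121/5  [GA ∥ BC ∩ AC ∥ GB]
2. B_y = 187/5  [GA ∥ BC ∩ AC ∥ GB]
   → B = (-121/5, 187/5)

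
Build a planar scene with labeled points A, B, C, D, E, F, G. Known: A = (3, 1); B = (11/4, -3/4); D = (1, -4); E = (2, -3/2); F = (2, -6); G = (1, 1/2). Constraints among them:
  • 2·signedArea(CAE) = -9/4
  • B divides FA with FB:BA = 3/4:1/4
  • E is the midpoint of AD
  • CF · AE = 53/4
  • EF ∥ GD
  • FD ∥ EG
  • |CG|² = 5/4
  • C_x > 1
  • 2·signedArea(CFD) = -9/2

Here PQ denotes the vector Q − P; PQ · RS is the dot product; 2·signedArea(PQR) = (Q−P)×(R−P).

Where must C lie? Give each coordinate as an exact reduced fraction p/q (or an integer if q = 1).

C = (3/2, -1/2)

1. C_x = 3/2  [2·signedArea(CAE) = -9/4 ∩ CF · AE = 53/4]
2. C_y = -1/2  [2·signedArea(CAE) = -9/4 ∩ CF · AE = 53/4]
   → C = (3/2, -1/2)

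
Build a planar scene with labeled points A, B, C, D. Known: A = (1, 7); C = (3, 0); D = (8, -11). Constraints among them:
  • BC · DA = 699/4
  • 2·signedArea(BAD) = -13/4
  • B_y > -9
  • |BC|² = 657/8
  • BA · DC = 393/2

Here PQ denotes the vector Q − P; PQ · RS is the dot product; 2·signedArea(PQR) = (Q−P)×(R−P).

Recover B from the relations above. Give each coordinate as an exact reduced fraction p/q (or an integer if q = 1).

1. B_x = 27/4  [2·signedArea(BAD) = -13/4 ∩ BC · DA = 699/4]
2. B_y = -33/4  [2·signedArea(BAD) = -13/4 ∩ BC · DA = 699/4]
   → B = (27/4, -33/4)

B = (27/4, -33/4)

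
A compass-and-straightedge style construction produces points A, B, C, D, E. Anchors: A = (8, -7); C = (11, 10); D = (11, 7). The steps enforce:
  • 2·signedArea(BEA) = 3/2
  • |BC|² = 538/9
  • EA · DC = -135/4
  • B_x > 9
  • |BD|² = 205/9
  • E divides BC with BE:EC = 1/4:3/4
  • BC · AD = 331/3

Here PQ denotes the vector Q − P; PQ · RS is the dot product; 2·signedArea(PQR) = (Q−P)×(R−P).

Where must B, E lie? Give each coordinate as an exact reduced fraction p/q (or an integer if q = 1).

B = (10, 7/3)
E = (41/4, 17/4)

1. B_x = 10  [line -3·x + -14·y + 188/3 = 0 ∩ |BD|² = 205/9]
2. B_y = 7/3  [line -3·x + -14·y + 188/3 = 0 ∩ |BD|² = 205/9]
   → B = (10, 7/3)
3. E_x = 41/4  [E divides BC with BE:EC = 1/4:3/4]
4. E_y = 17/4  [E divides BC with BE:EC = 1/4:3/4]
   → E = (41/4, 17/4)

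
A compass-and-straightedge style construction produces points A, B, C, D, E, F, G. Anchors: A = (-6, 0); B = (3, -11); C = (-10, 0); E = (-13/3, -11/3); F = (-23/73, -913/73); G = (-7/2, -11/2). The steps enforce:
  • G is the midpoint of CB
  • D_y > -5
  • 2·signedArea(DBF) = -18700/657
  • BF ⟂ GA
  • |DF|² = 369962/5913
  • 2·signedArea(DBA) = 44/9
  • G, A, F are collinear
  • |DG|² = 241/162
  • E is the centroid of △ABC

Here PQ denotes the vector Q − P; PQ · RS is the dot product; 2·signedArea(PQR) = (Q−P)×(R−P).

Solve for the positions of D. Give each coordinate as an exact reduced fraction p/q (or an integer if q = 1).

D = (-22/9, -44/9)

1. D_x = -22/9  [2·signedArea(DBA) = 44/9 ∩ 2·signedArea(DBF) = -18700/657]
2. D_y = -44/9  [2·signedArea(DBA) = 44/9 ∩ 2·signedArea(DBF) = -18700/657]
   → D = (-22/9, -44/9)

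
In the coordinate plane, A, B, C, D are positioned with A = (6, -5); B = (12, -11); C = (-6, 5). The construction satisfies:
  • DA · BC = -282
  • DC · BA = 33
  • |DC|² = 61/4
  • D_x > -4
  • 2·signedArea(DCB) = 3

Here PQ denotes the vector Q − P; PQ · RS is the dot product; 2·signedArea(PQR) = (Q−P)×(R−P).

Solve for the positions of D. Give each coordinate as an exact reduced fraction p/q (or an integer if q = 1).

1. D_x = -3  [DC · BA = 33 ∩ 2·signedArea(DCB) = 3]
2. D_y = 5/2  [DC · BA = 33 ∩ 2·signedArea(DCB) = 3]
   → D = (-3, 5/2)

D = (-3, 5/2)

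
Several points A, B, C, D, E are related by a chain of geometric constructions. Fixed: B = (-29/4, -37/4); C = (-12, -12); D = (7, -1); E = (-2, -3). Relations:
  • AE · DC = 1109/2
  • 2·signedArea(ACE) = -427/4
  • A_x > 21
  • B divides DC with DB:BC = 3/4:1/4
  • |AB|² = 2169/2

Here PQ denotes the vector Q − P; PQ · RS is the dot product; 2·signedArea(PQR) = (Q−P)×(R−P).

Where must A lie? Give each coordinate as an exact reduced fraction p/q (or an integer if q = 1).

1. A_x = 85/4  [2·signedArea(ACE) = -427/4 ∩ AE · DC = 1109/2]
2. A_y = 29/4  [2·signedArea(ACE) = -427/4 ∩ AE · DC = 1109/2]
   → A = (85/4, 29/4)

A = (85/4, 29/4)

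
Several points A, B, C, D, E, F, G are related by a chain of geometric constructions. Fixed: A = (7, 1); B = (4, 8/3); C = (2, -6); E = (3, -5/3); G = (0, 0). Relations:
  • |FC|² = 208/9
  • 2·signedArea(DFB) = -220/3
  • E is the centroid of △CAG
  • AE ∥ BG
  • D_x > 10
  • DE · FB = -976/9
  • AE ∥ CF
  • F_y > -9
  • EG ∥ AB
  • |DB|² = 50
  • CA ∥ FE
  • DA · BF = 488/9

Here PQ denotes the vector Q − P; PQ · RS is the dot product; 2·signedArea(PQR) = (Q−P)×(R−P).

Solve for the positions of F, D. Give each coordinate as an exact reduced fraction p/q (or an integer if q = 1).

1. F_x = -2  [CA ∥ FE ∩ AE ∥ CF]
2. F_y = -26/3  [CA ∥ FE ∩ AE ∥ CF]
   → F = (-2, -26/3)
3. D_x = 11  [DA · BF = 488/9 ∩ 2·signedArea(DFB) = -220/3]
4. D_y = 11/3  [DA · BF = 488/9 ∩ 2·signedArea(DFB) = -220/3]
   → D = (11, 11/3)

D = (11, 11/3)
F = (-2, -26/3)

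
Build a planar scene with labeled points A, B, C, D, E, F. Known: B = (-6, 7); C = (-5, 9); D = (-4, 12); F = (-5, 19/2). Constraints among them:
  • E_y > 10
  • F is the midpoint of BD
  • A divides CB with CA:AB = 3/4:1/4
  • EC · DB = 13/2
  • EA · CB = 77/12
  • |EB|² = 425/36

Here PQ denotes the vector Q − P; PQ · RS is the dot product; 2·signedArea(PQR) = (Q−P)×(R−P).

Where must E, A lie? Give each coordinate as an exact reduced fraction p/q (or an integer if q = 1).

1. A_x = -23/4  [A divides CB with CA:AB = 3/4:1/4]
2. A_y = 15/2  [A divides CB with CA:AB = 3/4:1/4]
   → A = (-23/4, 15/2)
3. E_x = -14/3  [EC · DB = 13/2 ∩ EA · CB = 77/12]
4. E_y = 61/6  [EC · DB = 13/2 ∩ EA · CB = 77/12]
   → E = (-14/3, 61/6)

A = (-23/4, 15/2)
E = (-14/3, 61/6)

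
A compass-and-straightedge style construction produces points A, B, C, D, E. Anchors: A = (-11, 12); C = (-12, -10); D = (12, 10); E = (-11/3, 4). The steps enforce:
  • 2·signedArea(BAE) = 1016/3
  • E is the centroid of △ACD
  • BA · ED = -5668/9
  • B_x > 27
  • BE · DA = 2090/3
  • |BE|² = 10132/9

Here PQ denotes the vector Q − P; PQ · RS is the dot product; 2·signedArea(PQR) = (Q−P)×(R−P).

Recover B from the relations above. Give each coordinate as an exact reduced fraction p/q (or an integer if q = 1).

1. B_x = 83/3  [BA · ED = -5668/9 ∩ BE · DA = 2090/3]
2. B_y = 16  [BA · ED = -5668/9 ∩ BE · DA = 2090/3]
   → B = (83/3, 16)

B = (83/3, 16)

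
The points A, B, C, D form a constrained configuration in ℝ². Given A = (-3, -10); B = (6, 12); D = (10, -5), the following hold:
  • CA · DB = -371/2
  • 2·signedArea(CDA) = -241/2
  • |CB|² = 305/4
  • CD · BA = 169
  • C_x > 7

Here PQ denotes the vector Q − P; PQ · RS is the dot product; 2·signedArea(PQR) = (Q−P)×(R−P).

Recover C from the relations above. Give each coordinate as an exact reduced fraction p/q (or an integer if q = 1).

1. C_x = 8  [CA · DB = -371/2 ∩ CD · BA = 169]
2. C_y = 7/2  [CA · DB = -371/2 ∩ CD · BA = 169]
   → C = (8, 7/2)

C = (8, 7/2)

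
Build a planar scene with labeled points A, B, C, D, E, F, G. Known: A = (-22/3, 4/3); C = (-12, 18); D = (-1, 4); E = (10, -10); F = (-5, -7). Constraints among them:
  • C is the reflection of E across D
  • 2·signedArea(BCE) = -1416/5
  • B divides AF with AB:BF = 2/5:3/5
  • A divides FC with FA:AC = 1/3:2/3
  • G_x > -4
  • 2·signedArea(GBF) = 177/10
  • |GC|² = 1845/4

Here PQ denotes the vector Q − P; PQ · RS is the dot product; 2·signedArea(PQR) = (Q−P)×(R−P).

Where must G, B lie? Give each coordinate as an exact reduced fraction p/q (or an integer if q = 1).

B = (-32/5, -2)
G = (-3, -3/2)

1. B_x = -32/5  [B divides AF with AB:BF = 2/5:3/5]
2. B_y = -2  [B divides AF with AB:BF = 2/5:3/5]
   → B = (-32/5, -2)
3. G_x = -3  [line 5·x + 7/5·y + 171/10 = 0 ∩ |GC|² = 1845/4]
4. G_y = -3/2  [line 5·x + 7/5·y + 171/10 = 0 ∩ |GC|² = 1845/4]
   → G = (-3, -3/2)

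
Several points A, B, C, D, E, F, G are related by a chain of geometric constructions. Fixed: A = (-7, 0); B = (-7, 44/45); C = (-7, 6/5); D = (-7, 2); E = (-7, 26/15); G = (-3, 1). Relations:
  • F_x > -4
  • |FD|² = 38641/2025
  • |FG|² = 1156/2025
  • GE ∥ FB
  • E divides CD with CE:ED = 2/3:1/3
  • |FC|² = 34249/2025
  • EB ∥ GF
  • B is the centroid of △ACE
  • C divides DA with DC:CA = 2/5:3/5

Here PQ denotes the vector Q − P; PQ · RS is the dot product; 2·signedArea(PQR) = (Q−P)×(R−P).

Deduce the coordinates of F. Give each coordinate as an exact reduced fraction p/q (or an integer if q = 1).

F = (-3, 11/45)

1. F_x = -3  [GE ∥ FB ∩ EB ∥ GF]
2. F_y = 11/45  [GE ∥ FB ∩ EB ∥ GF]
   → F = (-3, 11/45)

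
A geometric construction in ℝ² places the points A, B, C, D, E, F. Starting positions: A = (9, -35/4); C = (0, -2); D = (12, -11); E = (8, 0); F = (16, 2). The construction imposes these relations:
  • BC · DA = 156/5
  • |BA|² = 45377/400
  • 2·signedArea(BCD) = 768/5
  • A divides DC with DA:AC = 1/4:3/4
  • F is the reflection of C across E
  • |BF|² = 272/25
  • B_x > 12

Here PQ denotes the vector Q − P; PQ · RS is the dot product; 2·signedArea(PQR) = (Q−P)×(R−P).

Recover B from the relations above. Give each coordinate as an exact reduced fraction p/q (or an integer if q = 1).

1. B_x = 64/5  [BC · DA = 156/5 ∩ 2·signedArea(BCD) = 768/5]
2. B_y = 6/5  [BC · DA = 156/5 ∩ 2·signedArea(BCD) = 768/5]
   → B = (64/5, 6/5)

B = (64/5, 6/5)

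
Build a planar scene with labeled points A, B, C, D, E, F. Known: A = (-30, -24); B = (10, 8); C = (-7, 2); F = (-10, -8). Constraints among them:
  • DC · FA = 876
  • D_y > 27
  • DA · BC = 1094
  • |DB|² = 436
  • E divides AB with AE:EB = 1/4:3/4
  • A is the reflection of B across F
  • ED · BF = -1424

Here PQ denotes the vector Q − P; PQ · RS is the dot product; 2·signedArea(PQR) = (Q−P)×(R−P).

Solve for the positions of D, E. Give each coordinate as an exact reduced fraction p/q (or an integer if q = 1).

1. D_x = 16  [DC · FA = 876 ∩ DA · BC = 1094]
2. D_y = 28  [DC · FA = 876 ∩ DA · BC = 1094]
   → D = (16, 28)
3. E_x = -20  [E divides AB with AE:EB = 1/4:3/4]
4. E_y = -16  [E divides AB with AE:EB = 1/4:3/4]
   → E = (-20, -16)

D = (16, 28)
E = (-20, -16)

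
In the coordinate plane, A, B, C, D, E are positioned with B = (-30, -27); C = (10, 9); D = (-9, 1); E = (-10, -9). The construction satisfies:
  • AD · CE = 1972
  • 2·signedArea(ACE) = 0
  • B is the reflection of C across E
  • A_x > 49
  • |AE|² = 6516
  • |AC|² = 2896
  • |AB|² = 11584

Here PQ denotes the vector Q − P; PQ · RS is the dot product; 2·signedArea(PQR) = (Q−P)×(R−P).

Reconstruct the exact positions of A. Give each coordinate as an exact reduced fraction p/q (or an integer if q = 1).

A = (50, 45)

1. A_x = 50  [2·signedArea(ACE) = 0 ∩ AD · CE = 1972]
2. A_y = 45  [2·signedArea(ACE) = 0 ∩ AD · CE = 1972]
   → A = (50, 45)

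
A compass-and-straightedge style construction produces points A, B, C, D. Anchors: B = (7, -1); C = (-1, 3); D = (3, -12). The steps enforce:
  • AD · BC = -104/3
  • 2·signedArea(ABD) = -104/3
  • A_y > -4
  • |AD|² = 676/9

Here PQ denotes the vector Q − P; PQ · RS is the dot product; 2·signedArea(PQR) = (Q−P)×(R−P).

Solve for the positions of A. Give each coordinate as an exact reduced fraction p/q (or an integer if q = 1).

A = (3, -10/3)

1. A_x = 3  [2·signedArea(ABD) = -104/3 ∩ AD · BC = -104/3]
2. A_y = -10/3  [2·signedArea(ABD) = -104/3 ∩ AD · BC = -104/3]
   → A = (3, -10/3)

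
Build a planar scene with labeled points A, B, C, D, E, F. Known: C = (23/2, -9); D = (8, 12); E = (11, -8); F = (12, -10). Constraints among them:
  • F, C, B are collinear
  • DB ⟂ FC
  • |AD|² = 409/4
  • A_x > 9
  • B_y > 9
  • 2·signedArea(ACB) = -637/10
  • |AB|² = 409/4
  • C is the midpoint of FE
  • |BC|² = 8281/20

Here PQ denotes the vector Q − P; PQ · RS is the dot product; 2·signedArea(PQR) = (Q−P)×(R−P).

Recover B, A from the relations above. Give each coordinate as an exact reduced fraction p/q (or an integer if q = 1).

1. B_x = 12/5  [F, C, B are collinear ∩ DB ⟂ FC]
2. B_y = 46/5  [F, C, B are collinear ∩ DB ⟂ FC]
   → B = (12/5, 46/5)
3. A_x = 19/2  [line -91/5·x + -91/10·y + 1911/10 = 0 ∩ |AD|² = 409/4]
4. A_y = 2  [line -91/5·x + -91/10·y + 1911/10 = 0 ∩ |AD|² = 409/4]
   → A = (19/2, 2)

A = (19/2, 2)
B = (12/5, 46/5)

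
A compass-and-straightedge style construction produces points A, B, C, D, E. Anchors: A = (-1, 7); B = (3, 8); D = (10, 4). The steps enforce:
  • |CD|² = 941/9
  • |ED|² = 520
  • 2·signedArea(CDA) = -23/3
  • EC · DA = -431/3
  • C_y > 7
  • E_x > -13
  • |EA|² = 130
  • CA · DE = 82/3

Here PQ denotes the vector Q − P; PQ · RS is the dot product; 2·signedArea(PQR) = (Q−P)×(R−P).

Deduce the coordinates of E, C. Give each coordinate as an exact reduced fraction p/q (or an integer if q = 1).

1. C_x = 1/3  [line -3·x + -11·y + 245/3 = 0 ∩ |CD|² = 941/9]
2. C_y = 22/3  [line -3·x + -11·y + 245/3 = 0 ∩ |CD|² = 941/9]
   → C = (1/3, 22/3)
3. E_x = -12  [EC · DA = -431/3 ∩ CA · DE = 82/3]
4. E_y = 10  [EC · DA = -431/3 ∩ CA · DE = 82/3]
   → E = (-12, 10)

C = (1/3, 22/3)
E = (-12, 10)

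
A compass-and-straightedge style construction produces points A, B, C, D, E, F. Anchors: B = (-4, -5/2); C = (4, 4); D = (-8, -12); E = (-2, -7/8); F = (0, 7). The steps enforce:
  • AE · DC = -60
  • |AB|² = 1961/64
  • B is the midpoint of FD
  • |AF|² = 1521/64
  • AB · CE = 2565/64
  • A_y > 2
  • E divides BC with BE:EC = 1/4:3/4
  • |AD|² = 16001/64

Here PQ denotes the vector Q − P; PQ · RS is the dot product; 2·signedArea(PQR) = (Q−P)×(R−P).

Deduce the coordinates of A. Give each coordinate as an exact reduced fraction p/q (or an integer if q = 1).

A = (-6/5, 91/40)

1. A_x = -6/5  [AE · DC = -60 ∩ AB · CE = 2565/64]
2. A_y = 91/40  [AE · DC = -60 ∩ AB · CE = 2565/64]
   → A = (-6/5, 91/40)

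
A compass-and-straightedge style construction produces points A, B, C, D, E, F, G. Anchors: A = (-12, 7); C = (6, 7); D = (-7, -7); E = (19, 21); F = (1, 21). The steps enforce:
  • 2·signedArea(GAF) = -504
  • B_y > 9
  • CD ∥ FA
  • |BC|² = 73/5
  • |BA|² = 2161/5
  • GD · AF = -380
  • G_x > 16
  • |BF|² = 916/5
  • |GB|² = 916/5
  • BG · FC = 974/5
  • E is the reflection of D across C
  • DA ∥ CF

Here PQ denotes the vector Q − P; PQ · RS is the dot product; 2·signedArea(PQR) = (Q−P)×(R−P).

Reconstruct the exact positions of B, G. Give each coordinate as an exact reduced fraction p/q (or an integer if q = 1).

1. G_x = 81/5  [GD · AF = -380 ∩ 2·signedArea(GAF) = -504]
2. G_y = -7/5  [GD · AF = -380 ∩ 2·signedArea(GAF) = -504]
   → G = (81/5, -7/5)
3. B_x = 43/5  [line -5·x + 14·y + -471/5 = 0 ∩ |BC|² = 73/5]
4. B_y = 49/5  [line -5·x + 14·y + -471/5 = 0 ∩ |BC|² = 73/5]
   → B = (43/5, 49/5)

B = (43/5, 49/5)
G = (81/5, -7/5)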